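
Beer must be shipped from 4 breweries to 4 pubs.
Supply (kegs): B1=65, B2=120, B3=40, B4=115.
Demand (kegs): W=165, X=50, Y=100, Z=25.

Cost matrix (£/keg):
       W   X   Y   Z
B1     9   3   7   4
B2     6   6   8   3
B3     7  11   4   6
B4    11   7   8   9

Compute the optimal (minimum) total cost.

2145

One minimum-cost allocation:
  B1->X: 50 × £3 = £150
  B1->Z: 15 × £4 = £60
  B2->W: 110 × £6 = £660
  B2->Z: 10 × £3 = £30
  B3->Y: 40 × £4 = £160
  B4->W: 55 × £11 = £605
  B4->Y: 60 × £8 = £480
Total = 150 + 60 + 660 + 30 + 160 + 605 + 480 = £2145.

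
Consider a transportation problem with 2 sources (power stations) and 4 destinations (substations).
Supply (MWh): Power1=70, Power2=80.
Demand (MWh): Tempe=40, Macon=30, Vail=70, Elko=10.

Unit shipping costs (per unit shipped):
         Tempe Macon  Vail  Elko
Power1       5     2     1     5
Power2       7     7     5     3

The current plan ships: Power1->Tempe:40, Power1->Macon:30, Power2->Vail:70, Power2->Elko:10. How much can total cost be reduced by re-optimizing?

Current plan cost = 40·5 + 30·2 + 70·5 + 10·3 = 640.
Optimal plan:
  Power1→Macon: 30 MWh
  Power1→Vail: 40 MWh
  Power2→Tempe: 40 MWh
  Power2→Vail: 30 MWh
  Power2→Elko: 10 MWh
Optimal cost = 560.
Saving = 640 − 560 = 80.

80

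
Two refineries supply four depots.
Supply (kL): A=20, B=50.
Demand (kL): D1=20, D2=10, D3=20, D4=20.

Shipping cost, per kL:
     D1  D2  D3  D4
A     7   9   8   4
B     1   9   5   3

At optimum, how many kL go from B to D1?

20

Optimal shipments:
  A→D2: 10 × 9 = 90
  A→D4: 10 × 4 = 40
  B→D1: 20 × 1 = 20
  B→D3: 20 × 5 = 100
  B→D4: 10 × 3 = 30
Total cost = 280.
So B→D1 carries 20 kL.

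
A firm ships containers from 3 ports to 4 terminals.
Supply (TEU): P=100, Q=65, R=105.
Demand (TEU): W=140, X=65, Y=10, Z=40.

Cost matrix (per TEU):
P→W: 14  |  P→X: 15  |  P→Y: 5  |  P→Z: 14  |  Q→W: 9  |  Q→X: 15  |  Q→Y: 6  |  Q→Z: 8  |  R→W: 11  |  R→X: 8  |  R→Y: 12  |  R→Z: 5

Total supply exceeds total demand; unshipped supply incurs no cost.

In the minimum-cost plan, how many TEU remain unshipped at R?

Minimum-cost shipments:
  P→W: 75 × 14 = 1050
  P→Y: 10 × 5 = 50
  Q→W: 65 × 9 = 585
  R→X: 65 × 8 = 520
  R→Z: 40 × 5 = 200
Total cost = 2405.
R ships 105 of its 105, leaving 0.

0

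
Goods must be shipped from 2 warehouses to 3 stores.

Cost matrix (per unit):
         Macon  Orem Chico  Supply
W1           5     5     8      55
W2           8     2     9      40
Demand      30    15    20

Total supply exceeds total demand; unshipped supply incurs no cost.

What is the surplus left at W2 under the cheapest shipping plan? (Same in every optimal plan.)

25

An optimal plan:
  W1 to Macon: 30 units
  W1 to Chico: 20 units
  W2 to Orem: 15 units
Total cost = 340.
W2 ships 15 of its 40, leaving 25.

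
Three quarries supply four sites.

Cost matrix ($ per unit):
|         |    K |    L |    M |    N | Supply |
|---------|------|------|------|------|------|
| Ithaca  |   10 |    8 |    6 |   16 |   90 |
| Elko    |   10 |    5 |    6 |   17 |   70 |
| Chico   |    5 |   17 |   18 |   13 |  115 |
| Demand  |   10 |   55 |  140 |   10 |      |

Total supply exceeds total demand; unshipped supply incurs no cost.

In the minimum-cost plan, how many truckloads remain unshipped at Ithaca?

An optimal plan:
  Ithaca to M: 90 × $6 = $540
  Elko to L: 55 × $5 = $275
  Elko to M: 15 × $6 = $90
  Chico to K: 10 × $5 = $50
  Chico to M: 35 × $18 = $630
  Chico to N: 10 × $13 = $130
Total cost = $1715.
Ithaca ships 90 of its 90, leaving 0.

0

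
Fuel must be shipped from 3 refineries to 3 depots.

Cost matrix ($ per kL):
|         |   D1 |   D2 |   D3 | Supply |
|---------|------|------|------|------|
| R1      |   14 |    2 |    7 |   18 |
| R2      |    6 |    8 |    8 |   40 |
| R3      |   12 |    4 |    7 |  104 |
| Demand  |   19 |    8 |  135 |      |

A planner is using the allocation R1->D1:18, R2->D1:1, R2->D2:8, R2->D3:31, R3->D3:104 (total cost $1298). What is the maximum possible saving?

202

Current plan cost = 18·14 + 1·6 + 8·8 + 31·8 + 104·7 = $1298.
Optimal plan:
  R1 to D2: 8 kL
  R1 to D3: 10 kL
  R2 to D1: 19 kL
  R2 to D3: 21 kL
  R3 to D3: 104 kL
Optimal cost = $1096.
Saving = 1298 − 1096 = $202.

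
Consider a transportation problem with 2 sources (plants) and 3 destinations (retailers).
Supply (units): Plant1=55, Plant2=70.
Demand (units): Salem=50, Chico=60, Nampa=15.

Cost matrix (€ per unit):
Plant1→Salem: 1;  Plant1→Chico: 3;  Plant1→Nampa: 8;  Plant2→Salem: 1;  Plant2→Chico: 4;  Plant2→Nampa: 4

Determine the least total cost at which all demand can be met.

One minimum-cost allocation:
  Plant1–Chico: 55 units
  Plant2–Salem: 50 units
  Plant2–Chico: 5 units
  Plant2–Nampa: 15 units
Total cost = €295.

295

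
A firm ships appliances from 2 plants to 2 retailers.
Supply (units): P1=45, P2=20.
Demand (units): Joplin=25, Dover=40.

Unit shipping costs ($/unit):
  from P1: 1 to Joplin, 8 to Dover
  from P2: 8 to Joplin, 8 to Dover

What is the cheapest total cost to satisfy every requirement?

345

Optimal allocation:
  P1 to Joplin: 25 × $1 = $25
  P1 to Dover: 20 × $8 = $160
  P2 to Dover: 20 × $8 = $160
Total = 25 + 160 + 160 = $345.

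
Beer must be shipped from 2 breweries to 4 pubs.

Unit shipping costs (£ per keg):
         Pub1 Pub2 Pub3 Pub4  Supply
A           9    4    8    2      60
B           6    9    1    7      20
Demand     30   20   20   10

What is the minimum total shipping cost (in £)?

390

A cheapest plan:
  A→Pub1: 30 × £9 = £270
  A→Pub2: 20 × £4 = £80
  A→Pub4: 10 × £2 = £20
  B→Pub3: 20 × £1 = £20
Total = 270 + 80 + 20 + 20 = £390.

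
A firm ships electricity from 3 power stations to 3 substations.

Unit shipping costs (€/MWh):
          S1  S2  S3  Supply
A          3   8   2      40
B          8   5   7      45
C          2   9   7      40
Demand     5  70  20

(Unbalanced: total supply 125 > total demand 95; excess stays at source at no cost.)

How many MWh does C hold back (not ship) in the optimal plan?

An optimal plan:
  A to S2: 20 × €8 = €160
  A to S3: 20 × €2 = €40
  B to S2: 45 × €5 = €225
  C to S1: 5 × €2 = €10
  C to S2: 5 × €9 = €45
Total cost = €480.
C ships 10 of its 40, leaving 30.

30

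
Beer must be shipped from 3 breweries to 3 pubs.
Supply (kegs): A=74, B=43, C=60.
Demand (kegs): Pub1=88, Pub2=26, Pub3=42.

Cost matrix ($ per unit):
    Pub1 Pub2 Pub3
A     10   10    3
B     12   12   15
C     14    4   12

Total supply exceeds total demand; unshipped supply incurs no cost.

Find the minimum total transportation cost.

1248

A cheapest plan:
  A–Pub1: 32 × $10 = $320
  A–Pub3: 42 × $3 = $126
  B–Pub1: 43 × $12 = $516
  C–Pub1: 13 × $14 = $182
  C–Pub2: 26 × $4 = $104
Total = 320 + 126 + 516 + 182 + 104 = $1248.
(Supply check: A ships 74; B ships 43; C ships 39.)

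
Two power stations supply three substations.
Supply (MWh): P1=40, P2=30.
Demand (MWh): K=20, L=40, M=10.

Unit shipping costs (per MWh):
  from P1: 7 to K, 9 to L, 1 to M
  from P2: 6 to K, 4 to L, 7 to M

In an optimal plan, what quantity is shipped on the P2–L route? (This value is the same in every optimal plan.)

The minimum-cost plan:
  P1→K: 20 × 7 = 140
  P1→L: 10 × 9 = 90
  P1→M: 10 × 1 = 10
  P2→L: 30 × 4 = 120
Total cost = 360.
So P2→L carries 30 MWh.

30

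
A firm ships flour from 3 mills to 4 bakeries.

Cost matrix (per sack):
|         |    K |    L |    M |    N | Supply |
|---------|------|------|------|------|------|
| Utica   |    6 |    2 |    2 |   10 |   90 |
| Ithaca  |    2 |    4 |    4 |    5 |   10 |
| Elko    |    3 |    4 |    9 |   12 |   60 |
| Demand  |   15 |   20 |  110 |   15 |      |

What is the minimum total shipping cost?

Optimal allocation:
  Utica to M: 90 × 2 = 180
  Ithaca to N: 10 × 5 = 50
  Elko to K: 15 × 3 = 45
  Elko to L: 20 × 4 = 80
  Elko to M: 20 × 9 = 180
  Elko to N: 5 × 12 = 60
Total = 180 + 50 + 45 + 80 + 180 + 60 = 595.

595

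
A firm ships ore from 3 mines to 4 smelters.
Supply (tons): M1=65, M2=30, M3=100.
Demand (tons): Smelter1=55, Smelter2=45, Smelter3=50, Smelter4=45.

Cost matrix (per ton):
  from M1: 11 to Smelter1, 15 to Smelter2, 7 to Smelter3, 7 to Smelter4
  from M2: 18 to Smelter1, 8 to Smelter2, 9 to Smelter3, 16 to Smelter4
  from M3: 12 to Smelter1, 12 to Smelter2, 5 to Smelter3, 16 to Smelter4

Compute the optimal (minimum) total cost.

A cheapest plan:
  M1–Smelter1: 20 × 11 = 220
  M1–Smelter4: 45 × 7 = 315
  M2–Smelter2: 30 × 8 = 240
  M3–Smelter1: 35 × 12 = 420
  M3–Smelter2: 15 × 12 = 180
  M3–Smelter3: 50 × 5 = 250
Total = 220 + 315 + 240 + 420 + 180 + 250 = 1625.

1625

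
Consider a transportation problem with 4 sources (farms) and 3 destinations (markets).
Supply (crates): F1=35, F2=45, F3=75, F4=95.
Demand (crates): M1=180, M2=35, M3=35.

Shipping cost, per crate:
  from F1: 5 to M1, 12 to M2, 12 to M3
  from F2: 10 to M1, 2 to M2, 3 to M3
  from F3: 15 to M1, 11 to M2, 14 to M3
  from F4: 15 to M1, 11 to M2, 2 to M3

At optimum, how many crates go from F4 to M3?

Optimal shipments:
  F1 to M1: 35 × 5 = 175
  F2 to M1: 10 × 10 = 100
  F2 to M2: 35 × 2 = 70
  F3 to M1: 75 × 15 = 1125
  F4 to M1: 60 × 15 = 900
  F4 to M3: 35 × 2 = 70
Total cost = 2440.
So F4→M3 carries 35 crates.

35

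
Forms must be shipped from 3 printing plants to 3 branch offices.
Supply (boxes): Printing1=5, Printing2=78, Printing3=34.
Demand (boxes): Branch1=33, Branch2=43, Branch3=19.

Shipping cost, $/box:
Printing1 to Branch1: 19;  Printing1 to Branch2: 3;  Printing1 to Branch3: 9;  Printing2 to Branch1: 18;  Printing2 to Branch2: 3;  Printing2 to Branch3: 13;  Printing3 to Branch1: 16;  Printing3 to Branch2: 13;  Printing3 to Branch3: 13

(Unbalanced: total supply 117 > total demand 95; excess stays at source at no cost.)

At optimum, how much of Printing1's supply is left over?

Minimum-cost shipments:
  Printing1→Branch3: 5 × $9 = $45
  Printing2→Branch2: 43 × $3 = $129
  Printing2→Branch3: 14 × $13 = $182
  Printing3→Branch1: 33 × $16 = $528
Total cost = $884.
Printing1 ships 5 of its 5, leaving 0.

0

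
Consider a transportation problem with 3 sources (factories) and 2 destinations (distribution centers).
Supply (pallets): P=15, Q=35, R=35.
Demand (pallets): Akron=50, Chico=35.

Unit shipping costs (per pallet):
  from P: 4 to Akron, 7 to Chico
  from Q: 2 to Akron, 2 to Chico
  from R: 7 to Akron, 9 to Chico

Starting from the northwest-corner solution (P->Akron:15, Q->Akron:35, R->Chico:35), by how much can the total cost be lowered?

Current plan cost = 15·4 + 35·2 + 35·9 = 445.
Optimal plan:
  P to Akron: 15 × 4 = 60
  Q to Chico: 35 × 2 = 70
  R to Akron: 35 × 7 = 245
Optimal cost = 375.
Saving = 445 − 375 = 70.

70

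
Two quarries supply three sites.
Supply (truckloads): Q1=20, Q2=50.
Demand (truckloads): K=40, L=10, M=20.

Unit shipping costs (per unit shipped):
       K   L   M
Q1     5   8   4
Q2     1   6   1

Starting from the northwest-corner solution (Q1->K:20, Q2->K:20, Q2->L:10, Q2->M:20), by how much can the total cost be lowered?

30

Current plan cost = 20·5 + 20·1 + 10·6 + 20·1 = 200.
Optimal plan:
  Q1→L: 10 × 8 = 80
  Q1→M: 10 × 4 = 40
  Q2→K: 40 × 1 = 40
  Q2→M: 10 × 1 = 10
Optimal cost = 170.
Saving = 200 − 170 = 30.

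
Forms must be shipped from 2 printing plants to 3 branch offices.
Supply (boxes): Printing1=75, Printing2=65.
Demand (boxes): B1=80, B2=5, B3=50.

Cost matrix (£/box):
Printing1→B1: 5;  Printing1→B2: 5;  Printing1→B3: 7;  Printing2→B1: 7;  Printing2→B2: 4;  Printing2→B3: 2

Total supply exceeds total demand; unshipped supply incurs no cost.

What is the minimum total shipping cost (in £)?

An optimal shipping plan:
  Printing1 to B1: 75 boxes
  Printing2 to B1: 5 boxes
  Printing2 to B2: 5 boxes
  Printing2 to B3: 50 boxes
Total cost = £530.

530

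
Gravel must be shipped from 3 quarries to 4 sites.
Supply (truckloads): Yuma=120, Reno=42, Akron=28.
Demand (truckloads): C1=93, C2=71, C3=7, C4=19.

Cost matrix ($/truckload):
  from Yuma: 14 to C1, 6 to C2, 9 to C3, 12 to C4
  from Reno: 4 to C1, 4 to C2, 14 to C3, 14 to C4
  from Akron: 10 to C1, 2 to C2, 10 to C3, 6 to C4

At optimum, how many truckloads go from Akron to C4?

Optimal shipments:
  Yuma to C1: 42 × $14 = $588
  Yuma to C2: 71 × $6 = $426
  Yuma to C3: 7 × $9 = $63
  Reno to C1: 42 × $4 = $168
  Akron to C1: 9 × $10 = $90
  Akron to C4: 19 × $6 = $114
Total cost = $1449.
So Akron→C4 carries 19 truckloads.

19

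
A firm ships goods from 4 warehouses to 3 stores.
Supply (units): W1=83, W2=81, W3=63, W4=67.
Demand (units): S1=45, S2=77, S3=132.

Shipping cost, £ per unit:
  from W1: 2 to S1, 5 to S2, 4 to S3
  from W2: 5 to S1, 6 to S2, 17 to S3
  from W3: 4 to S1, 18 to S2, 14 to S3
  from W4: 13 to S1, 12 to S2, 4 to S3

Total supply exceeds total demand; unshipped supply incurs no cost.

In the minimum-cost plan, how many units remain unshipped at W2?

4

Minimum-cost shipments:
  W1–S1: 18 × £2 = £36
  W1–S3: 65 × £4 = £260
  W2–S2: 77 × £6 = £462
  W3–S1: 27 × £4 = £108
  W4–S3: 67 × £4 = £268
Total cost = £1134.
W2 ships 77 of its 81, leaving 4.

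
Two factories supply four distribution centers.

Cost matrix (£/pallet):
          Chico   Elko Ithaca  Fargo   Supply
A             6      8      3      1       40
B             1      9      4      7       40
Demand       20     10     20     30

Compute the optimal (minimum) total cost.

210

One minimum-cost allocation:
  A–Elko: 10 pallets
  A–Fargo: 30 pallets
  B–Chico: 20 pallets
  B–Ithaca: 20 pallets
Total cost = £210.
(Supply check: A ships 40; B ships 40.)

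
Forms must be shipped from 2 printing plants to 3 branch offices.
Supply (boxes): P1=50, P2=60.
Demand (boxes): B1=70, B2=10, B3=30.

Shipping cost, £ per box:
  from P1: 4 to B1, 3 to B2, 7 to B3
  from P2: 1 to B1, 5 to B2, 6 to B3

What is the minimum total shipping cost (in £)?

340

One minimum-cost allocation:
  P1 to B1: 10 boxes
  P1 to B2: 10 boxes
  P1 to B3: 30 boxes
  P2 to B1: 60 boxes
Total cost = £340.
(Supply check: P1 ships 50; P2 ships 60.)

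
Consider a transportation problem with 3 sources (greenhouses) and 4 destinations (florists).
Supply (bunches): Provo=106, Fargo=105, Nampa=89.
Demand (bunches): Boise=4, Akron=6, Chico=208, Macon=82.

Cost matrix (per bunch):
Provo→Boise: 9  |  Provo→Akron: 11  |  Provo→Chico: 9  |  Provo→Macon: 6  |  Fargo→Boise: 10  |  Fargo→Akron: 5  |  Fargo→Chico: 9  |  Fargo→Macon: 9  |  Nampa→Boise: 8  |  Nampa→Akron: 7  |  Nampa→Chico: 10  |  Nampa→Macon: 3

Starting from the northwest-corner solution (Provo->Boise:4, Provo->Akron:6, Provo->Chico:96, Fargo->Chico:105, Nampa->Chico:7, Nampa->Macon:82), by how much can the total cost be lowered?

44

Current plan cost = 4·9 + 6·11 + 96·9 + 105·9 + 7·10 + 82·3 = 2227.
Optimal plan:
  Provo–Chico: 106 × 9 = 954
  Fargo–Akron: 6 × 5 = 30
  Fargo–Chico: 99 × 9 = 891
  Nampa–Boise: 4 × 8 = 32
  Nampa–Chico: 3 × 10 = 30
  Nampa–Macon: 82 × 3 = 246
Optimal cost = 2183.
Saving = 2227 − 2183 = 44.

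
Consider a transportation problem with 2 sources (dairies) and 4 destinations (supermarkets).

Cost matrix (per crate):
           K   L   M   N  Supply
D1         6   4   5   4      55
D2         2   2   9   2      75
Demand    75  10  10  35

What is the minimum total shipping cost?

Optimal allocation:
  D1->L: 10 × 4 = 40
  D1->M: 10 × 5 = 50
  D1->N: 35 × 4 = 140
  D2->K: 75 × 2 = 150
Total = 40 + 50 + 140 + 150 = 380.
(Supply check: D1 ships 55; D2 ships 75.)

380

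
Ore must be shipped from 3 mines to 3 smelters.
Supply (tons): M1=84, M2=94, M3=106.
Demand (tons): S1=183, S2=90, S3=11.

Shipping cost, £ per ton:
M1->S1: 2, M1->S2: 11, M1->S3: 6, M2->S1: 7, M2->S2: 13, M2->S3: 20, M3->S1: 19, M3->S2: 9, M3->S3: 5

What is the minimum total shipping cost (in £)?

1786

Optimal allocation:
  M1–S1: 84 × £2 = £168
  M2–S1: 94 × £7 = £658
  M3–S1: 5 × £19 = £95
  M3–S2: 90 × £9 = £810
  M3–S3: 11 × £5 = £55
Total = 168 + 658 + 95 + 810 + 55 = £1786.
(Supply check: M1 ships 84; M2 ships 94; M3 ships 106.)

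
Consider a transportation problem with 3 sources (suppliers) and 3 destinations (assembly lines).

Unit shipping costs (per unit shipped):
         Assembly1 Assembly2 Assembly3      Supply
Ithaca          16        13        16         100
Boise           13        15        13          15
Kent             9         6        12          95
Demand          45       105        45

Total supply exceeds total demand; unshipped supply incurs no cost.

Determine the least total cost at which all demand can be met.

2095

An optimal shipping plan:
  Ithaca to Assembly2: 55 batches
  Ithaca to Assembly3: 30 batches
  Boise to Assembly3: 15 batches
  Kent to Assembly1: 45 batches
  Kent to Assembly2: 50 batches
Total cost = 2095.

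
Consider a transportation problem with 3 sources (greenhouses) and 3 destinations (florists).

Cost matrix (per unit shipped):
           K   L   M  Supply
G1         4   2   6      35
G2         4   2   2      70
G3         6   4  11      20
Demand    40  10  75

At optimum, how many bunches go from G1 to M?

5

The minimum-cost plan:
  G1→K: 20 × 4 = 80
  G1→L: 10 × 2 = 20
  G1→M: 5 × 6 = 30
  G2→M: 70 × 2 = 140
  G3→K: 20 × 6 = 120
Total cost = 390.
So G1→M carries 5 bunches.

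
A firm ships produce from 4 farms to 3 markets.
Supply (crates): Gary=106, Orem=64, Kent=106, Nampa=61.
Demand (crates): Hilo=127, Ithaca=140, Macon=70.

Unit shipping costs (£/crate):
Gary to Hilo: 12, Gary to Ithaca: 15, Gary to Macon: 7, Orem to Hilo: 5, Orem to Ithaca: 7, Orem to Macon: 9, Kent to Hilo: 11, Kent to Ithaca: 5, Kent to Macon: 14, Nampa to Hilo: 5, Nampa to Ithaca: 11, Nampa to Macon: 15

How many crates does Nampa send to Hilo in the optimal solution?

61

Solving gives:
  Gary–Hilo: 36 crates
  Gary–Macon: 70 crates
  Orem–Hilo: 30 crates
  Orem–Ithaca: 34 crates
  Kent–Ithaca: 106 crates
  Nampa–Hilo: 61 crates
Total cost = £2145.
So Nampa→Hilo carries 61 crates.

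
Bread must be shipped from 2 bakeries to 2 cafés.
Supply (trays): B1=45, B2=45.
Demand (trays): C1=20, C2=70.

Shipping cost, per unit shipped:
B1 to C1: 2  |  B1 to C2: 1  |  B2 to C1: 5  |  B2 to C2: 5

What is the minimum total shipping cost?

A cheapest plan:
  B1 to C2: 45 × 1 = 45
  B2 to C1: 20 × 5 = 100
  B2 to C2: 25 × 5 = 125
Total = 45 + 100 + 125 = 270.
(Supply check: B1 ships 45; B2 ships 45.)

270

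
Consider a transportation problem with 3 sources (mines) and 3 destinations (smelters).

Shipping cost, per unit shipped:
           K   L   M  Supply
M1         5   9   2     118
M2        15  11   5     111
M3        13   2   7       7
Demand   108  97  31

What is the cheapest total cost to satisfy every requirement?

1669

An optimal shipping plan:
  M1→K: 108 tons
  M1→M: 10 tons
  M2→L: 90 tons
  M2→M: 21 tons
  M3→L: 7 tons
Total cost = 1669.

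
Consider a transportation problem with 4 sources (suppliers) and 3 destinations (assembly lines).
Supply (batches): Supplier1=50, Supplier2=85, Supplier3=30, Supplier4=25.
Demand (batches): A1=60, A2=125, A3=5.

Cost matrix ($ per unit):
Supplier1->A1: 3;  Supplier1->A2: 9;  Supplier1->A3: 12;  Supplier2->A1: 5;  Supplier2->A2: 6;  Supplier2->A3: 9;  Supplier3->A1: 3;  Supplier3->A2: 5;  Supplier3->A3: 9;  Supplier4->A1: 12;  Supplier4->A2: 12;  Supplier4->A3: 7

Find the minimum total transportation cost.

An optimal shipping plan:
  Supplier1 to A1: 50 × $3 = $150
  Supplier2 to A2: 85 × $6 = $510
  Supplier3 to A1: 10 × $3 = $30
  Supplier3 to A2: 20 × $5 = $100
  Supplier4 to A2: 20 × $12 = $240
  Supplier4 to A3: 5 × $7 = $35
Total = 150 + 510 + 30 + 100 + 240 + 35 = $1065.
(Supply check: Supplier1 ships 50; Supplier2 ships 85; Supplier3 ships 30; Supplier4 ships 25.)

1065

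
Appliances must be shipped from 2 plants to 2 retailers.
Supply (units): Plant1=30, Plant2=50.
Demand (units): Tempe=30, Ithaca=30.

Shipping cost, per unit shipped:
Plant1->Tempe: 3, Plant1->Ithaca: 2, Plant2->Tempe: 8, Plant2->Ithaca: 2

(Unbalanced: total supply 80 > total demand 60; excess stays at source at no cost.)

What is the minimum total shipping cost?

150

An optimal shipping plan:
  Plant1→Tempe: 30 × 3 = 90
  Plant2→Ithaca: 30 × 2 = 60
Total = 90 + 60 = 150.
(Supply check: Plant1 ships 30; Plant2 ships 30.)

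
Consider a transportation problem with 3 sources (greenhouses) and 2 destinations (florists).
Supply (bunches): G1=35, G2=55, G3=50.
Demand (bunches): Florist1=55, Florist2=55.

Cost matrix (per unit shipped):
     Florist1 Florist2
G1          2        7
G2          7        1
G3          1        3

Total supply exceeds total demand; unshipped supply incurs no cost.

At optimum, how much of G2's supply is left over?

0

Minimum-cost shipments:
  G1 to Florist1: 5 bunches
  G2 to Florist2: 55 bunches
  G3 to Florist1: 50 bunches
Total cost = 115.
G2 ships 55 of its 55, leaving 0.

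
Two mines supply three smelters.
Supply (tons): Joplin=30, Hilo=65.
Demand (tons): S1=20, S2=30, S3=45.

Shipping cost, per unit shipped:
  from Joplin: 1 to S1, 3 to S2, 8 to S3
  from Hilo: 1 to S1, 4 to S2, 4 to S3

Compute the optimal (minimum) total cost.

290

An optimal shipping plan:
  Joplin–S2: 30 × 3 = 90
  Hilo–S1: 20 × 1 = 20
  Hilo–S3: 45 × 4 = 180
Total = 90 + 20 + 180 = 290.
(Supply check: Joplin ships 30; Hilo ships 65.)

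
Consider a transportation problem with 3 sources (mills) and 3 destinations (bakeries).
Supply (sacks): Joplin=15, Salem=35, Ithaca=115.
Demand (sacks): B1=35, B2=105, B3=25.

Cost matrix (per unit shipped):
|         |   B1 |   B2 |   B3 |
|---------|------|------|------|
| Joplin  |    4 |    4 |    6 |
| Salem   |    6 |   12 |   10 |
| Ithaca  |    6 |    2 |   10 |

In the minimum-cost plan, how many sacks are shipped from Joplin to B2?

Optimal shipments:
  Joplin–B3: 15 × 6 = 90
  Salem–B1: 25 × 6 = 150
  Salem–B3: 10 × 10 = 100
  Ithaca–B1: 10 × 6 = 60
  Ithaca–B2: 105 × 2 = 210
Total cost = 610.
The route Joplin→B2 is not used.

0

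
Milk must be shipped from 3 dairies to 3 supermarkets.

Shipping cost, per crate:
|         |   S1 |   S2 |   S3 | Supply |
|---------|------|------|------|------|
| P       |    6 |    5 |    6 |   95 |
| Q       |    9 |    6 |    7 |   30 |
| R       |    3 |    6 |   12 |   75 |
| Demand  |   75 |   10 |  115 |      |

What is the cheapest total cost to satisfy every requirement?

995

A cheapest plan:
  P–S3: 95 crates
  Q–S2: 10 crates
  Q–S3: 20 crates
  R–S1: 75 crates
Total cost = 995.
(Supply check: P ships 95; Q ships 30; R ships 75.)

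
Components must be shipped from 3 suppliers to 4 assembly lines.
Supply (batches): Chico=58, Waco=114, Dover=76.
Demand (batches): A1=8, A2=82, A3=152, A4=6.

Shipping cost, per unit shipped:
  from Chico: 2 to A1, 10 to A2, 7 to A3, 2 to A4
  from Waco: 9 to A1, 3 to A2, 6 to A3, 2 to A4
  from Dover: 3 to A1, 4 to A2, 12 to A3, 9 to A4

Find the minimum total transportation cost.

1306

One minimum-cost allocation:
  Chico to A1: 8 × 2 = 16
  Chico to A3: 44 × 7 = 308
  Chico to A4: 6 × 2 = 12
  Waco to A2: 6 × 3 = 18
  Waco to A3: 108 × 6 = 648
  Dover to A2: 76 × 4 = 304
Total = 16 + 308 + 12 + 18 + 648 + 304 = 1306.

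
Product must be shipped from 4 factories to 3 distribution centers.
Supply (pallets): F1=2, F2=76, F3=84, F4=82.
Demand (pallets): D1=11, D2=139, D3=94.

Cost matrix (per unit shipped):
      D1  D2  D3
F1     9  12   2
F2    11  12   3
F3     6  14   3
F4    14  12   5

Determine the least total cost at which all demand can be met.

An optimal shipping plan:
  F1 to D3: 2 × 2 = 4
  F2 to D2: 57 × 12 = 684
  F2 to D3: 19 × 3 = 57
  F3 to D1: 11 × 6 = 66
  F3 to D3: 73 × 3 = 219
  F4 to D2: 82 × 12 = 984
Total = 4 + 684 + 57 + 66 + 219 + 984 = 2014.

2014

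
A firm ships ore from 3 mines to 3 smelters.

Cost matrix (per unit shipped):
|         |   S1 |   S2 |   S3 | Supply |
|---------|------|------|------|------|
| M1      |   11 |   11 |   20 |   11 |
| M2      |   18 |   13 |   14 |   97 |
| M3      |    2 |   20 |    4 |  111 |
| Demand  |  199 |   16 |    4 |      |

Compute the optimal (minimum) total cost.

1993

Optimal allocation:
  M1–S1: 11 × 11 = 121
  M2–S1: 77 × 18 = 1386
  M2–S2: 16 × 13 = 208
  M2–S3: 4 × 14 = 56
  M3–S1: 111 × 2 = 222
Total = 121 + 1386 + 208 + 56 + 222 = 1993.
(Supply check: M1 ships 11; M2 ships 97; M3 ships 111.)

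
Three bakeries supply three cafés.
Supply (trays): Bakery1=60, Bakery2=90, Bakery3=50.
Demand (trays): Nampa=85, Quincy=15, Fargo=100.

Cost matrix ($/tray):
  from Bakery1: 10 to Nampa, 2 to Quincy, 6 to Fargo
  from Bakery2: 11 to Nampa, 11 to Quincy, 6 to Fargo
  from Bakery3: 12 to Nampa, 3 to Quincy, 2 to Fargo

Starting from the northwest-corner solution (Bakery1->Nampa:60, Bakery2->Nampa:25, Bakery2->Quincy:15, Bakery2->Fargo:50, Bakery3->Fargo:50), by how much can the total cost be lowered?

120

Current plan cost = 60·10 + 25·11 + 15·11 + 50·6 + 50·2 = $1440.
Optimal plan:
  Bakery1 to Nampa: 45 × $10 = $450
  Bakery1 to Quincy: 15 × $2 = $30
  Bakery2 to Nampa: 40 × $11 = $440
  Bakery2 to Fargo: 50 × $6 = $300
  Bakery3 to Fargo: 50 × $2 = $100
Optimal cost = $1320.
Saving = 1440 − 1320 = $120.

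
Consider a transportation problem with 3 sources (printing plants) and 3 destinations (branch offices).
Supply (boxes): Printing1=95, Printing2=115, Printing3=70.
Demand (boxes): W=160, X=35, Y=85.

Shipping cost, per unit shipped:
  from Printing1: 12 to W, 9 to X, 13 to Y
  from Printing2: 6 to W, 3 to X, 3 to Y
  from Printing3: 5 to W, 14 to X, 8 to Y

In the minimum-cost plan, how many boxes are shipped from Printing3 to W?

70

Optimal shipments:
  Printing1->W: 60 boxes
  Printing1->X: 35 boxes
  Printing2->W: 30 boxes
  Printing2->Y: 85 boxes
  Printing3->W: 70 boxes
Total cost = 1820.
So Printing3→W carries 70 boxes.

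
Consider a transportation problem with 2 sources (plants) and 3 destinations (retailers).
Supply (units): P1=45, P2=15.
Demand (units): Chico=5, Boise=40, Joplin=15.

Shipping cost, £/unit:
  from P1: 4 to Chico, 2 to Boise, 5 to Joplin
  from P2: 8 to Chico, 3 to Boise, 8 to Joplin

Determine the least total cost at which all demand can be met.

190

An optimal shipping plan:
  P1->Chico: 5 × £4 = £20
  P1->Boise: 25 × £2 = £50
  P1->Joplin: 15 × £5 = £75
  P2->Boise: 15 × £3 = £45
Total = 20 + 50 + 75 + 45 = £190.
(Supply check: P1 ships 45; P2 ships 15.)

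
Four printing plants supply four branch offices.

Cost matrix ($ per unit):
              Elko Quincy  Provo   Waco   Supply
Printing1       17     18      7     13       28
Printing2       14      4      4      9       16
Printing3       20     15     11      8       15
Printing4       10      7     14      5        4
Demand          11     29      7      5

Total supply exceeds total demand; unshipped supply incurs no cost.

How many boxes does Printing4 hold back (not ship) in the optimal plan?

An optimal plan:
  Printing1 to Elko: 11 × $17 = $187
  Printing1 to Provo: 7 × $7 = $49
  Printing2 to Quincy: 16 × $4 = $64
  Printing3 to Quincy: 9 × $15 = $135
  Printing3 to Waco: 5 × $8 = $40
  Printing4 to Quincy: 4 × $7 = $28
Total cost = $503.
Printing4 ships 4 of its 4, leaving 0.

0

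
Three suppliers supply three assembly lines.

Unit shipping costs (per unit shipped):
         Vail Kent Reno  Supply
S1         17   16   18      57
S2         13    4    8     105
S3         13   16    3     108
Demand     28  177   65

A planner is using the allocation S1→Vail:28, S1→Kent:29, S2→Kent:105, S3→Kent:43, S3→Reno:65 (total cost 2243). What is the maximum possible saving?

112

Current plan cost = 28·17 + 29·16 + 105·4 + 43·16 + 65·3 = 2243.
Optimal plan:
  S1→Kent: 57 × 16 = 912
  S2→Kent: 105 × 4 = 420
  S3→Vail: 28 × 13 = 364
  S3→Kent: 15 × 16 = 240
  S3→Reno: 65 × 3 = 195
Optimal cost = 2131.
Saving = 2243 − 2131 = 112.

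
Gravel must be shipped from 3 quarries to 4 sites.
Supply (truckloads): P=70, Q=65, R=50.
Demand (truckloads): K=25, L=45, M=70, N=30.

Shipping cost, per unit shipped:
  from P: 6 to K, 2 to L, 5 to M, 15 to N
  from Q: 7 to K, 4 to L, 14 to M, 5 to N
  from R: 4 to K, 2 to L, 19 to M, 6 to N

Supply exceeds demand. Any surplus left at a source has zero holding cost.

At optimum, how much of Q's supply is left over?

Minimum-cost shipments:
  P–M: 70 truckloads
  Q–L: 20 truckloads
  Q–N: 30 truckloads
  R–K: 25 truckloads
  R–L: 25 truckloads
Total cost = 730.
Q ships 50 of its 65, leaving 15.

15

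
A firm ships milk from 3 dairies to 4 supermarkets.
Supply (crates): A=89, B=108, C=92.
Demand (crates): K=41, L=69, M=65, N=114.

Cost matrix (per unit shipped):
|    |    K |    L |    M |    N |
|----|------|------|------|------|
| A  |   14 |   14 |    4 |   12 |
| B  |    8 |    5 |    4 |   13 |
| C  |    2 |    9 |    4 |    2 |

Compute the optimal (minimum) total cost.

One minimum-cost allocation:
  A to M: 65 × 4 = 260
  A to N: 24 × 12 = 288
  B to K: 39 × 8 = 312
  B to L: 69 × 5 = 345
  C to K: 2 × 2 = 4
  C to N: 90 × 2 = 180
Total = 260 + 288 + 312 + 345 + 4 + 180 = 1389.

1389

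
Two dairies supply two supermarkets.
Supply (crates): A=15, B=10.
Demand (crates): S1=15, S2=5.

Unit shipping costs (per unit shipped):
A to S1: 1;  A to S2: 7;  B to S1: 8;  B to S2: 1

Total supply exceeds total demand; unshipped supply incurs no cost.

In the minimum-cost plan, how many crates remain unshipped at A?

Minimum-cost shipments:
  A→S1: 15 × 1 = 15
  B→S2: 5 × 1 = 5
Total cost = 20.
A ships 15 of its 15, leaving 0.

0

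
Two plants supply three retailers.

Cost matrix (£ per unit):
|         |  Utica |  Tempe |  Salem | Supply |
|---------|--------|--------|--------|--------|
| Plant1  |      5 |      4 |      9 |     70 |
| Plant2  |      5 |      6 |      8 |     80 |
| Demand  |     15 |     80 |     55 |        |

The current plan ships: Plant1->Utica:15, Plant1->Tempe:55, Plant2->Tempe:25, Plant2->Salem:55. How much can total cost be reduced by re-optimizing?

Current plan cost = 15·5 + 55·4 + 25·6 + 55·8 = £885.
Optimal plan:
  Plant1 to Tempe: 70 × £4 = £280
  Plant2 to Utica: 15 × £5 = £75
  Plant2 to Tempe: 10 × £6 = £60
  Plant2 to Salem: 55 × £8 = £440
Optimal cost = £855.
Saving = 885 − 855 = £30.

30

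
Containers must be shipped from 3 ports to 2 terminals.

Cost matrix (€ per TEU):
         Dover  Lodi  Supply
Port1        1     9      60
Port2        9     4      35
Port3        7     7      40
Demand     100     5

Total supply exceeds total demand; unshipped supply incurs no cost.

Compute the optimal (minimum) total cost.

360

Optimal allocation:
  Port1->Dover: 60 × €1 = €60
  Port2->Lodi: 5 × €4 = €20
  Port3->Dover: 40 × €7 = €280
Total = 60 + 20 + 280 = €360.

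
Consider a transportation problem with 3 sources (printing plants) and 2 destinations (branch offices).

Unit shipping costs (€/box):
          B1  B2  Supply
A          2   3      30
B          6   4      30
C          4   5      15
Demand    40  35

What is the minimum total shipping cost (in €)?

245

An optimal shipping plan:
  A to B1: 30 × €2 = €60
  B to B2: 30 × €4 = €120
  C to B1: 10 × €4 = €40
  C to B2: 5 × €5 = €25
Total = 60 + 120 + 40 + 25 = €245.
(Supply check: A ships 30; B ships 30; C ships 15.)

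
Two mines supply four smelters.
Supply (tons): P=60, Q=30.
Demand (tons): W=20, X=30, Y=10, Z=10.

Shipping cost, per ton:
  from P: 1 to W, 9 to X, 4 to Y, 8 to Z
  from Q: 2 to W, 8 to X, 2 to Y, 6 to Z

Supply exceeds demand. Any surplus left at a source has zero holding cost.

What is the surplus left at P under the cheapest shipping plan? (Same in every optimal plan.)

20

Minimum-cost shipments:
  P–W: 20 × 1 = 20
  P–X: 20 × 9 = 180
  Q–X: 10 × 8 = 80
  Q–Y: 10 × 2 = 20
  Q–Z: 10 × 6 = 60
Total cost = 360.
P ships 40 of its 60, leaving 20.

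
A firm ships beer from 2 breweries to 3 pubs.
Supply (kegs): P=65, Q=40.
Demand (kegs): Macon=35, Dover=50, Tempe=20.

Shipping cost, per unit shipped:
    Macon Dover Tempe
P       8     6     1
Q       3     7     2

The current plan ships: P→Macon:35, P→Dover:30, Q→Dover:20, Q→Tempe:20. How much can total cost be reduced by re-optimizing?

210

Current plan cost = 35·8 + 30·6 + 20·7 + 20·2 = 640.
Optimal plan:
  P→Dover: 45 kegs
  P→Tempe: 20 kegs
  Q→Macon: 35 kegs
  Q→Dover: 5 kegs
Optimal cost = 430.
Saving = 640 − 430 = 210.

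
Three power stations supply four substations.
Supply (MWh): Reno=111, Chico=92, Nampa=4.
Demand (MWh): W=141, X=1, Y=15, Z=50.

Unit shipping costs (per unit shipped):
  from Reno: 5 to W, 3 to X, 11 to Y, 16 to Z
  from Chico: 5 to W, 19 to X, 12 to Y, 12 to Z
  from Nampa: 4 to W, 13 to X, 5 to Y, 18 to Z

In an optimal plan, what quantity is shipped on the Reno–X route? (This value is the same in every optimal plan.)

The minimum-cost plan:
  Reno->W: 99 × 5 = 495
  Reno->X: 1 × 3 = 3
  Reno->Y: 11 × 11 = 121
  Chico->W: 42 × 5 = 210
  Chico->Z: 50 × 12 = 600
  Nampa->Y: 4 × 5 = 20
Total cost = 1449.
So Reno→X carries 1 MWh.

1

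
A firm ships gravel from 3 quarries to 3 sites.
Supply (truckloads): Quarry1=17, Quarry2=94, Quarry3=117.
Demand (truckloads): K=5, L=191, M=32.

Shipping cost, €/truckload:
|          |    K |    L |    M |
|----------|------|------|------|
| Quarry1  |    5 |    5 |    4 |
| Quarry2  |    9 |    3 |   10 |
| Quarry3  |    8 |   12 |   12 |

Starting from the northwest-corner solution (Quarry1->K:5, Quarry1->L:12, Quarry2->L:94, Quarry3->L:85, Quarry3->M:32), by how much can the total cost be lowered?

37

Current plan cost = 5·5 + 12·5 + 94·3 + 85·12 + 32·12 = €1771.
Optimal plan:
  Quarry1->M: 17 × €4 = €68
  Quarry2->L: 94 × €3 = €282
  Quarry3->K: 5 × €8 = €40
  Quarry3->L: 97 × €12 = €1164
  Quarry3->M: 15 × €12 = €180
Optimal cost = €1734.
Saving = 1771 − 1734 = €37.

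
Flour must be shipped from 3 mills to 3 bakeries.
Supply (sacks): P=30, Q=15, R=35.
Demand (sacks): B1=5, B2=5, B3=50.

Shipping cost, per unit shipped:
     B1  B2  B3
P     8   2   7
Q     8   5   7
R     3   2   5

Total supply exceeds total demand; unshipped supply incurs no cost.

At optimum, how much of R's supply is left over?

Minimum-cost shipments:
  P–B2: 5 × 2 = 10
  P–B3: 5 × 7 = 35
  Q–B3: 15 × 7 = 105
  R–B1: 5 × 3 = 15
  R–B3: 30 × 5 = 150
Total cost = 315.
R ships 35 of its 35, leaving 0.

0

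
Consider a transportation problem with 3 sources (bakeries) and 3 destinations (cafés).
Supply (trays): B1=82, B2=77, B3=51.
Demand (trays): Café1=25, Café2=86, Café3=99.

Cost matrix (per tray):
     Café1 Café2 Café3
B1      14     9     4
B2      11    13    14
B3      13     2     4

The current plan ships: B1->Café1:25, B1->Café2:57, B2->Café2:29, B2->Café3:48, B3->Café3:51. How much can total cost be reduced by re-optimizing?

718

Current plan cost = 25·14 + 57·9 + 29·13 + 48·14 + 51·4 = 2116.
Optimal plan:
  B1->Café3: 82 × 4 = 328
  B2->Café1: 25 × 11 = 275
  B2->Café2: 35 × 13 = 455
  B2->Café3: 17 × 14 = 238
  B3->Café2: 51 × 2 = 102
Optimal cost = 1398.
Saving = 2116 − 1398 = 718.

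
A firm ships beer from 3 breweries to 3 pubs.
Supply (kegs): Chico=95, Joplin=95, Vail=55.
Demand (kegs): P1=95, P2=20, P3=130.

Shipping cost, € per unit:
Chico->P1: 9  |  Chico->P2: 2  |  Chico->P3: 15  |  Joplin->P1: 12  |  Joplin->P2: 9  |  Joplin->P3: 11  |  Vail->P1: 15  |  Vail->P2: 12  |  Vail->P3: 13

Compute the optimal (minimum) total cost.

A cheapest plan:
  Chico→P1: 75 × €9 = €675
  Chico→P2: 20 × €2 = €40
  Joplin→P1: 20 × €12 = €240
  Joplin→P3: 75 × €11 = €825
  Vail→P3: 55 × €13 = €715
Total = 675 + 40 + 240 + 825 + 715 = €2495.
(Supply check: Chico ships 95; Joplin ships 95; Vail ships 55.)

2495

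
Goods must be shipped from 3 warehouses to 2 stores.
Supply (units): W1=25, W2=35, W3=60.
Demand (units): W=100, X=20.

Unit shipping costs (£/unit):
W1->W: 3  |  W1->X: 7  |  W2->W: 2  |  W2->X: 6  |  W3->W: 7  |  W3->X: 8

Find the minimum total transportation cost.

An optimal shipping plan:
  W1->W: 25 units
  W2->W: 35 units
  W3->W: 40 units
  W3->X: 20 units
Total cost = £585.

585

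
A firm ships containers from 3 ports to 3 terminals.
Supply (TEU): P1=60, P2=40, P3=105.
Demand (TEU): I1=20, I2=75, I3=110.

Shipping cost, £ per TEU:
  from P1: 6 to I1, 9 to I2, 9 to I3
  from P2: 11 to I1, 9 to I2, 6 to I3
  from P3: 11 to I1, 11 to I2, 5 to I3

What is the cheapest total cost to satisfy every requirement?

1350

An optimal shipping plan:
  P1–I1: 20 × £6 = £120
  P1–I2: 40 × £9 = £360
  P2–I2: 35 × £9 = £315
  P2–I3: 5 × £6 = £30
  P3–I3: 105 × £5 = £525
Total = 120 + 360 + 315 + 30 + 525 = £1350.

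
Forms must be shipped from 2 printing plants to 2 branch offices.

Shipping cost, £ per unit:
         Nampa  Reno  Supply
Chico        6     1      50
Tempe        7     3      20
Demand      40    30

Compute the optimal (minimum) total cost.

290

A cheapest plan:
  Chico to Nampa: 20 boxes
  Chico to Reno: 30 boxes
  Tempe to Nampa: 20 boxes
Total cost = £290.
(Supply check: Chico ships 50; Tempe ships 20.)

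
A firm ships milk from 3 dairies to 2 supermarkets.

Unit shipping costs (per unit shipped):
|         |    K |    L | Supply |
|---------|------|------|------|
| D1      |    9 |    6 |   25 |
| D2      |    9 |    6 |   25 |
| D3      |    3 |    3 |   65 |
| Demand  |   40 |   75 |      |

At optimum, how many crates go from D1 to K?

0

Optimal shipments:
  D1->L: 25 crates
  D2->L: 25 crates
  D3->K: 40 crates
  D3->L: 25 crates
Total cost = 495.
The route D1→K is not used.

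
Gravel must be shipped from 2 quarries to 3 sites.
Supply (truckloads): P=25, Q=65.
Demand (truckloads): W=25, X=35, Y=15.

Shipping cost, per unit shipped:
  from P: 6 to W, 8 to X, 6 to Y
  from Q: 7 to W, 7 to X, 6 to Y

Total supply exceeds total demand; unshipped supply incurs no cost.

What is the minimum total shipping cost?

485

A cheapest plan:
  P->W: 25 × 6 = 150
  Q->X: 35 × 7 = 245
  Q->Y: 15 × 6 = 90
Total = 150 + 245 + 90 = 485.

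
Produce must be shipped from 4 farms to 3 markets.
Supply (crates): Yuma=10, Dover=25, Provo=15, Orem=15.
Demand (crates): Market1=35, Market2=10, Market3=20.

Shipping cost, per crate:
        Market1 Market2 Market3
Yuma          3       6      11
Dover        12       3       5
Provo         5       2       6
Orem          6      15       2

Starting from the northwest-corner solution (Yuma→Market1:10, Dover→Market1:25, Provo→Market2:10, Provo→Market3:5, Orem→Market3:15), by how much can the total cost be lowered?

Current plan cost = 10·3 + 25·12 + 10·2 + 5·6 + 15·2 = 410.
Optimal plan:
  Yuma–Market1: 10 × 3 = 30
  Dover–Market2: 10 × 3 = 30
  Dover–Market3: 15 × 5 = 75
  Provo–Market1: 15 × 5 = 75
  Orem–Market1: 10 × 6 = 60
  Orem–Market3: 5 × 2 = 10
Optimal cost = 280.
Saving = 410 − 280 = 130.

130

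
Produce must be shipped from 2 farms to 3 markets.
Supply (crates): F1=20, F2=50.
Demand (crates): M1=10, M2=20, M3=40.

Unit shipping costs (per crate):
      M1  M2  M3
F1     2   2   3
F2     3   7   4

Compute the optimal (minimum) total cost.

230

An optimal shipping plan:
  F1→M2: 20 crates
  F2→M1: 10 crates
  F2→M3: 40 crates
Total cost = 230.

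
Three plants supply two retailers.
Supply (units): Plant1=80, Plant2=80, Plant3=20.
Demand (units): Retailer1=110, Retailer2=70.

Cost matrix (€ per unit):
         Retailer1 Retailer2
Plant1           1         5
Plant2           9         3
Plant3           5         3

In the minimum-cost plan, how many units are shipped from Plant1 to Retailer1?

80

Optimal shipments:
  Plant1->Retailer1: 80 × €1 = €80
  Plant2->Retailer1: 10 × €9 = €90
  Plant2->Retailer2: 70 × €3 = €210
  Plant3->Retailer1: 20 × €5 = €100
Total cost = €480.
So Plant1→Retailer1 carries 80 units.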